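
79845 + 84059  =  163904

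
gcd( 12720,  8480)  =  4240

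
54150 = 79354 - 25204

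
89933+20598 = 110531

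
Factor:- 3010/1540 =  - 43/22 =- 2^( - 1 ) * 11^(-1) * 43^1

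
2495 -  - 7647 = 10142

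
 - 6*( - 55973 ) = 335838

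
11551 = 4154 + 7397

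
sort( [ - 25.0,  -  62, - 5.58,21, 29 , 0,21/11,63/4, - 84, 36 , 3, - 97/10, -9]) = [ - 84, - 62 , - 25.0, - 97/10, - 9, - 5.58,0,21/11,3,63/4,21 , 29, 36] 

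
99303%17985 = 9378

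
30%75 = 30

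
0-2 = -2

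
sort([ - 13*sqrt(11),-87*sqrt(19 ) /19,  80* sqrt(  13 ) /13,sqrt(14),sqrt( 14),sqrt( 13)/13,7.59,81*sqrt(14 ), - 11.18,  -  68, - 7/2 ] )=[ - 68, - 13*sqrt(11), - 87*sqrt(19) /19, - 11.18, - 7/2,sqrt ( 13) /13,sqrt(14 ),sqrt(14 ),7.59,80*sqrt (13 )/13 , 81*sqrt(14 ) ] 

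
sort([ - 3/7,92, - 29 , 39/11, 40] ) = [- 29, - 3/7,39/11,40, 92]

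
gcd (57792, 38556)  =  84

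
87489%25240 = 11769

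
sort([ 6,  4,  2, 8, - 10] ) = [ - 10,2 , 4, 6,8 ] 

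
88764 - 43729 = 45035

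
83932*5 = 419660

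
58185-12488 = 45697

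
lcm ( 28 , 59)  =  1652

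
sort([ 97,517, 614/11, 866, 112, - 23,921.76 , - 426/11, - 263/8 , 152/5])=[ - 426/11,-263/8 , - 23, 152/5,614/11,97 , 112, 517,866,921.76] 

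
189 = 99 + 90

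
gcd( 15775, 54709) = 1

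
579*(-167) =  - 96693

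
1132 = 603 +529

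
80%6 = 2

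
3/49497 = 1/16499= 0.00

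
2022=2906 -884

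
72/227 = 72/227   =  0.32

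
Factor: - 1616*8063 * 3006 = -39167602848 = - 2^5* 3^2* 11^1*101^1*167^1 *733^1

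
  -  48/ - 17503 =48/17503 = 0.00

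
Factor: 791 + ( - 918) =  - 127^1 =-127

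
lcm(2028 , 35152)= 105456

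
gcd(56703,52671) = 3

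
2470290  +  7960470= 10430760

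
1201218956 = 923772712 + 277446244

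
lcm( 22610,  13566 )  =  67830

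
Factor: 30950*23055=713552250 = 2^1*3^1*5^3*29^1 * 53^1*619^1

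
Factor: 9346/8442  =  3^( - 2)*7^( - 1)*67^( - 1)*4673^1  =  4673/4221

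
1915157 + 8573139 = 10488296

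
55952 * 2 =111904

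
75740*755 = 57183700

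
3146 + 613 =3759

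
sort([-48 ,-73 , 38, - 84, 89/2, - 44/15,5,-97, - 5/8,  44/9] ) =[ - 97 , - 84, - 73, - 48, - 44/15, - 5/8, 44/9, 5,38,89/2 ] 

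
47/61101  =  47/61101 = 0.00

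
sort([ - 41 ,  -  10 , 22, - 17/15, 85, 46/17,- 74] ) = [  -  74, - 41, - 10, - 17/15,  46/17, 22,85 ] 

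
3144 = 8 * 393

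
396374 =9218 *43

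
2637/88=2637/88=29.97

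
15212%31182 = 15212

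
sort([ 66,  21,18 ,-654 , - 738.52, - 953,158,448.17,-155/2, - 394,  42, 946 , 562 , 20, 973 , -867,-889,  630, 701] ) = [ - 953,-889, - 867, - 738.52, - 654, - 394, - 155/2, 18,20, 21,  42, 66,158,448.17,  562,630,701,  946,  973 ] 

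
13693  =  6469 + 7224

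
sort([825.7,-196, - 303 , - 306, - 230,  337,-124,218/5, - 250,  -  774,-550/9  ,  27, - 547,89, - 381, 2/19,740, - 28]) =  [ - 774 , - 547,-381,-306, - 303, - 250,-230, - 196, - 124,-550/9, - 28,2/19,27, 218/5,89,337,740,825.7]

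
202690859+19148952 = 221839811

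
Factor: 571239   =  3^3 * 21157^1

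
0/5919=0=0.00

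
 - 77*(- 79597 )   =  6128969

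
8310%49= 29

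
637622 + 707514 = 1345136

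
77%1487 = 77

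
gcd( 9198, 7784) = 14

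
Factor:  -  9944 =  - 2^3*11^1*113^1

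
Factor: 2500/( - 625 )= - 2^2  =  - 4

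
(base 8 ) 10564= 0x1174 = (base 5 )120333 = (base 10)4468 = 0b1000101110100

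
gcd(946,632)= 2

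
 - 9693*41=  - 397413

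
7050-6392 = 658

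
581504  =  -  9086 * ( - 64 ) 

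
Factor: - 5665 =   -  5^1*11^1*103^1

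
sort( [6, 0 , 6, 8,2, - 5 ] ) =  [ -5,0,  2,6 , 6,8] 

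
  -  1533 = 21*(  -  73) 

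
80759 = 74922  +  5837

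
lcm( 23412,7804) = 23412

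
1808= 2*904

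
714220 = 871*820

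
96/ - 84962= - 1 + 42433/42481 = - 0.00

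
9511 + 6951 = 16462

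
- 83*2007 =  -166581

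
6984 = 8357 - 1373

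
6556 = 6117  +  439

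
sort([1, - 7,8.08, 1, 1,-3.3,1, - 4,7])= [-7  , - 4,  -  3.3,1,1, 1, 1,7,8.08]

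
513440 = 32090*16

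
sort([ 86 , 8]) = [ 8,86] 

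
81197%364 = 25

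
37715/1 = 37715 =37715.00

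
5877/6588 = 653/732 = 0.89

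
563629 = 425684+137945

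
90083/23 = 90083/23 = 3916.65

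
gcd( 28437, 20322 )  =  3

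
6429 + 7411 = 13840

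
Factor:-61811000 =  - 2^3 * 5^3*113^1*547^1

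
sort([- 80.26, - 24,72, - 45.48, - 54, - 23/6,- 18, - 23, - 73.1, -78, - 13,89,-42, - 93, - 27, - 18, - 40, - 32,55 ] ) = [-93, - 80.26, - 78,  -  73.1, - 54,-45.48,-42, - 40, - 32,-27, - 24, - 23, - 18, - 18,  -  13, - 23/6,  55,72,  89] 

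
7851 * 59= 463209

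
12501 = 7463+5038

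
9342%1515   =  252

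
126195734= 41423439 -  - 84772295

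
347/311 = 1 + 36/311 = 1.12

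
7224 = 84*86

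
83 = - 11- - 94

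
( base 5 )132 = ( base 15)2c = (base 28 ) 1e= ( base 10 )42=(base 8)52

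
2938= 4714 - 1776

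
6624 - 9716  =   - 3092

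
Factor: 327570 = 2^1 * 3^1 *5^1*61^1*179^1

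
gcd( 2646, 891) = 27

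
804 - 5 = 799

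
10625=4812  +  5813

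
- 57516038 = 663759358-721275396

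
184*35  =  6440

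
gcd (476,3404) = 4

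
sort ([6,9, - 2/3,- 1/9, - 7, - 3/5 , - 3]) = [-7,-3, - 2/3, - 3/5,-1/9, 6, 9 ] 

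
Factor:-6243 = -3^1 * 2081^1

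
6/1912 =3/956 = 0.00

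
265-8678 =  - 8413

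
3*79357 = 238071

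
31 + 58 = 89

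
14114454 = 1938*7283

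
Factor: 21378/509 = 42 = 2^1 * 3^1*  7^1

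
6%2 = 0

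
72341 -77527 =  - 5186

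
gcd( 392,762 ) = 2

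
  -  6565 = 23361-29926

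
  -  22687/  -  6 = 3781 + 1/6 = 3781.17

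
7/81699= 7/81699=0.00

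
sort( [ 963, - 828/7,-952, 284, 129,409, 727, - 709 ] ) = [ - 952, - 709, - 828/7, 129, 284, 409, 727, 963]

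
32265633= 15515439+16750194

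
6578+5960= 12538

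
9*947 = 8523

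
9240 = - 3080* (- 3 )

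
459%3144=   459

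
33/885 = 11/295 = 0.04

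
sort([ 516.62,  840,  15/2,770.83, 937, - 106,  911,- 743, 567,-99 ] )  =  [ - 743, - 106, - 99,15/2  ,  516.62, 567,770.83,840,  911  ,  937]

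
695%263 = 169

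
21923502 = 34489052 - 12565550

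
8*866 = 6928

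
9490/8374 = 4745/4187 = 1.13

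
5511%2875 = 2636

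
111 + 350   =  461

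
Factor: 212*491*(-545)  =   - 2^2 * 5^1*53^1 * 109^1*491^1 = - 56730140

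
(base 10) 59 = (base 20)2j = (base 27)25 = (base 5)214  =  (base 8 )73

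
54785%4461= 1253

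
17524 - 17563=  - 39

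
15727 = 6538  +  9189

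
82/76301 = 2/1861= 0.00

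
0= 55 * 0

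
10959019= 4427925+6531094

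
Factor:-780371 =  - 780371^1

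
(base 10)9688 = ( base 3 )111021211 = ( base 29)BF2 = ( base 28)ca0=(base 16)25D8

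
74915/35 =14983/7 = 2140.43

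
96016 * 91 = 8737456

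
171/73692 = 19/8188 = 0.00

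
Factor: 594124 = 2^2*148531^1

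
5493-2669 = 2824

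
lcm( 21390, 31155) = 1433130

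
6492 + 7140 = 13632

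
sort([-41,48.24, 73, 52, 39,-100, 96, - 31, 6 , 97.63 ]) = [ - 100,-41 ,  -  31, 6, 39,48.24, 52, 73,96, 97.63]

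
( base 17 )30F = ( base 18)2D0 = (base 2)1101110010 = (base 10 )882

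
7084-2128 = 4956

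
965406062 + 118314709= 1083720771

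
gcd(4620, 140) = 140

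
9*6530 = 58770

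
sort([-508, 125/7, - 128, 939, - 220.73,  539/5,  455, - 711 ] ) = [ - 711, -508, - 220.73, -128,125/7,  539/5,455, 939 ] 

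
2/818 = 1/409 = 0.00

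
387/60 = 129/20 =6.45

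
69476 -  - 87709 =157185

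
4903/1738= 4903/1738 = 2.82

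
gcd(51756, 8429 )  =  1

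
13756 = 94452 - 80696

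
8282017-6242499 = 2039518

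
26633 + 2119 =28752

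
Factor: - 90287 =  - 17^1*47^1*113^1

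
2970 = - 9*(-330) 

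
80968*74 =5991632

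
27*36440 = 983880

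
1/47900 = 1/47900 = 0.00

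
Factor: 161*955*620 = 95328100 = 2^2*5^2*7^1 *23^1 * 31^1*191^1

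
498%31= 2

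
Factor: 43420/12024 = 65/18 =2^( - 1 )*3^( - 2) * 5^1 * 13^1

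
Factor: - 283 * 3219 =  - 3^1*29^1*37^1*283^1 = - 910977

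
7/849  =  7/849 = 0.01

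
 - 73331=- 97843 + 24512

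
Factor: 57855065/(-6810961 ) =- 5^1*41^(-1 )*53^1*233^1*283^(-1)*587^(  -  1 ) *937^1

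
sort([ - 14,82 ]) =[ - 14,82 ] 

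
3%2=1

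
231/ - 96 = -77/32 = - 2.41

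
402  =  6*67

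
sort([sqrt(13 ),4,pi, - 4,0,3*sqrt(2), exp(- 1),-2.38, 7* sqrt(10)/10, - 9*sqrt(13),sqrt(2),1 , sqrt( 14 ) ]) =[ - 9*sqrt( 13 ), - 4, - 2.38 , 0,exp(  -  1),1, sqrt(2), 7*sqrt(10)/10,  pi , sqrt(13),sqrt(14 ),4,3*sqrt(2)]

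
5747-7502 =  - 1755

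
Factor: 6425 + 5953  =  2^1*3^1*2063^1 = 12378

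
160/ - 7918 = - 1 + 3879/3959= - 0.02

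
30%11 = 8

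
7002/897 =7 + 241/299 = 7.81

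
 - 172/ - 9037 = 172/9037= 0.02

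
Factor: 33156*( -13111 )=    -434708316=- 2^2*3^3*7^1 *307^1*1873^1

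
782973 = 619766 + 163207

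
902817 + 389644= 1292461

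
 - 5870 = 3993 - 9863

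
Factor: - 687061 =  -687061^1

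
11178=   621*18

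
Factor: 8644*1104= 2^6* 3^1 *23^1*2161^1 = 9542976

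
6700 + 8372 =15072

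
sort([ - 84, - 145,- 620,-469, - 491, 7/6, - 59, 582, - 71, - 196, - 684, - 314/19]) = [ - 684  , - 620,-491, - 469,  -  196, - 145,-84, - 71, - 59, - 314/19, 7/6, 582]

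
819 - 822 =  - 3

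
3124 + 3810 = 6934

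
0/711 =0 = 0.00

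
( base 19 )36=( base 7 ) 120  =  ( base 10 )63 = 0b111111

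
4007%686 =577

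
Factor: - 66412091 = -7879^1*8429^1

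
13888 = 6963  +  6925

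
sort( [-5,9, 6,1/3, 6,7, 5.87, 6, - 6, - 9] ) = [ - 9, - 6,-5,  1/3, 5.87,6 , 6 , 6, 7,  9 ]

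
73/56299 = 73/56299 =0.00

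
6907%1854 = 1345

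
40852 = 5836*7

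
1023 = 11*93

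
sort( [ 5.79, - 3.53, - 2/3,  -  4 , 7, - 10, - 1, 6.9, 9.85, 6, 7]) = [- 10, - 4, - 3.53 ,  -  1, - 2/3, 5.79,  6,6.9, 7,7, 9.85]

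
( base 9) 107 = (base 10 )88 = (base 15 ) 5d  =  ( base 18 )4G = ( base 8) 130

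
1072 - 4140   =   - 3068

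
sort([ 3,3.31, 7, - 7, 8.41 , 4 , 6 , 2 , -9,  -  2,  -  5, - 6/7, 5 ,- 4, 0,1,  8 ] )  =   [ - 9,  -  7  ,  -  5, - 4, - 2,-6/7,0 , 1,2, 3, 3.31 , 4, 5,6,7, 8, 8.41]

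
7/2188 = 7/2188 = 0.00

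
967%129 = 64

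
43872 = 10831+33041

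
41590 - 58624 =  - 17034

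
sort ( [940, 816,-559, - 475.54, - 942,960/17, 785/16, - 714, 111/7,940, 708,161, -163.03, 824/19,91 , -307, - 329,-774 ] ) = [-942, - 774 , - 714, - 559,  -  475.54,-329, - 307, - 163.03,111/7, 824/19,785/16, 960/17 , 91, 161, 708, 816,  940, 940 ] 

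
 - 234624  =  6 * (-39104 ) 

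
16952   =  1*16952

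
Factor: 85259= 85259^1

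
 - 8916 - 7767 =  - 16683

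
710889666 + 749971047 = 1460860713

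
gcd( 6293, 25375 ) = 203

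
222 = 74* 3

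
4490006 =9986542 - 5496536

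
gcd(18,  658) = 2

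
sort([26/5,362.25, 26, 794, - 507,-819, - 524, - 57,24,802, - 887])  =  [ - 887, - 819 , - 524, - 507, - 57,26/5,24,26,362.25,794 , 802]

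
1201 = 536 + 665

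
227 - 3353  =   - 3126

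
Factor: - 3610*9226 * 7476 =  - 248994609360 = - 2^4*3^1 *5^1*7^2*19^2*89^1*659^1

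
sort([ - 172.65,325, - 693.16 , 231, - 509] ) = [ - 693.16, - 509,-172.65,231,325 ]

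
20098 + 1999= 22097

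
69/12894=23/4298= 0.01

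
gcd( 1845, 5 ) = 5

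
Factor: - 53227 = -17^1 * 31^1*101^1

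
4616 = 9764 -5148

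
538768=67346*8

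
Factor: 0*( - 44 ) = 0^1 = 0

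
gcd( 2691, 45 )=9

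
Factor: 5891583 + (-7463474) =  - 1229^1*1279^1=- 1571891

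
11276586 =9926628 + 1349958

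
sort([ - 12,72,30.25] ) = [ - 12, 30.25,  72 ]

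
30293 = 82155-51862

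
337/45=337/45=7.49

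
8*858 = 6864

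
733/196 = 3 +145/196 = 3.74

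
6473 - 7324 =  - 851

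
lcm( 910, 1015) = 26390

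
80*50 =4000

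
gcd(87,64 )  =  1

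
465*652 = 303180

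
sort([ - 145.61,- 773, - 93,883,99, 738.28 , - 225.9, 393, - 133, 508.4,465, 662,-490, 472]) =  [  -  773 , - 490, - 225.9, - 145.61, -133 ,-93, 99,  393, 465, 472, 508.4, 662, 738.28, 883]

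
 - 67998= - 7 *9714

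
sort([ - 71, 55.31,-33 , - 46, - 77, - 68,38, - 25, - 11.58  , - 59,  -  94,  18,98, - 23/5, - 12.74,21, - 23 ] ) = [ - 94, - 77, - 71, - 68, - 59, - 46, - 33, - 25, - 23,-12.74, - 11.58,- 23/5,18, 21,38, 55.31,98 ] 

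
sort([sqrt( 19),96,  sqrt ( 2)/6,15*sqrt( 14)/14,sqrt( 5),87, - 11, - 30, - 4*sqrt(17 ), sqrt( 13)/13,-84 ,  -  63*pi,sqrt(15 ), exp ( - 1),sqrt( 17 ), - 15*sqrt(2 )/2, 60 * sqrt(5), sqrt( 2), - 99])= [-63*pi, - 99, - 84, - 30, - 4*sqrt( 17), - 11,-15 * sqrt ( 2)/2 , sqrt(  2 )/6, sqrt( 13)/13,exp( - 1),sqrt( 2 ), sqrt (5),sqrt( 15 ),  15*sqrt( 14)/14,sqrt(17),sqrt( 19 ),87,96, 60*sqrt(5 )] 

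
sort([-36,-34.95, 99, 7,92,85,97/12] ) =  [ - 36, - 34.95,7,97/12, 85,92,99]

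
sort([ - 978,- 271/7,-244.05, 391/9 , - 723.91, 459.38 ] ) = [-978, - 723.91, - 244.05,- 271/7, 391/9, 459.38]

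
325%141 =43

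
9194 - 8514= 680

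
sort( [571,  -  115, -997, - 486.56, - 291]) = [ - 997, -486.56, - 291, - 115, 571]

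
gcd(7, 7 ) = 7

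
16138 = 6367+9771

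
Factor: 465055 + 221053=686108 = 2^2*43^1*3989^1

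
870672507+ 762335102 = 1633007609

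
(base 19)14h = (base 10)454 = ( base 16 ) 1c6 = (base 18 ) 174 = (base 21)10d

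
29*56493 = 1638297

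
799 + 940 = 1739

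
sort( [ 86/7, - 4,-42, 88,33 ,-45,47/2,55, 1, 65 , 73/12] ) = [-45, - 42, - 4,1,73/12,86/7, 47/2, 33, 55, 65,88]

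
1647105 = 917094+730011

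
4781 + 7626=12407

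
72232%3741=1153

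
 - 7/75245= -1 + 75238/75245 = - 0.00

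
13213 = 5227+7986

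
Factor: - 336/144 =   -  7/3 = -3^( - 1)*7^1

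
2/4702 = 1/2351 = 0.00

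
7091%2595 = 1901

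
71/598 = 71/598 = 0.12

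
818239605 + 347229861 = 1165469466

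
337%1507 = 337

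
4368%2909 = 1459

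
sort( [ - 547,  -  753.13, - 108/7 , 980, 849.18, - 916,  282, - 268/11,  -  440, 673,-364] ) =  [ - 916, - 753.13, - 547, - 440, - 364, - 268/11, - 108/7,282, 673,849.18, 980] 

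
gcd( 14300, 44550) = 550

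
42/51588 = 7/8598 = 0.00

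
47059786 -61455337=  - 14395551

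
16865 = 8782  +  8083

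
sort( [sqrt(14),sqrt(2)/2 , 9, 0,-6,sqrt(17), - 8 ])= [  -  8, - 6,0,  sqrt( 2)/2 , sqrt(14 ), sqrt(17 ) , 9]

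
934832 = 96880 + 837952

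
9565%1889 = 120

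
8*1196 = 9568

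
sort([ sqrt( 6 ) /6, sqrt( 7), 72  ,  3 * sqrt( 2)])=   [ sqrt ( 6) /6 , sqrt( 7)  ,  3*sqrt (2),72 ]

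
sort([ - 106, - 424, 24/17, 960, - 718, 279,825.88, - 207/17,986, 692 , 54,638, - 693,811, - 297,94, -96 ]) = [ - 718, - 693, - 424, - 297,  -  106, - 96,  -  207/17 , 24/17, 54,  94, 279,638, 692,811,825.88, 960,986 ]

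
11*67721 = 744931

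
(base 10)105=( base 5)410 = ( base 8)151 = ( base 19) 5a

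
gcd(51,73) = 1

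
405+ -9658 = -9253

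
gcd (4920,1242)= 6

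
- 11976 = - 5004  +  -6972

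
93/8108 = 93/8108 = 0.01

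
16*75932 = 1214912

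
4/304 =1/76 =0.01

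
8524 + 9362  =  17886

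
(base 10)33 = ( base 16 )21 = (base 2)100001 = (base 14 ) 25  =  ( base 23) 1A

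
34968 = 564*62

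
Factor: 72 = 2^3 * 3^2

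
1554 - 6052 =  - 4498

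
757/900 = 757/900 = 0.84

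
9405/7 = 1343 + 4/7 = 1343.57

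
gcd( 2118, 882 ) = 6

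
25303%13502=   11801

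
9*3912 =35208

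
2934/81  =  36 + 2/9 = 36.22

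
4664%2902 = 1762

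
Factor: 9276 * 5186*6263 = 2^3*3^1*773^1*2593^1  *6263^1 = 301283719368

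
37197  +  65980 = 103177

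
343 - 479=- 136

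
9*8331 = 74979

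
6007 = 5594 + 413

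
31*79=2449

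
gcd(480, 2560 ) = 160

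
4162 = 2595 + 1567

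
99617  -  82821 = 16796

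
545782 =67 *8146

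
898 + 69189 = 70087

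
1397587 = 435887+961700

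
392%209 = 183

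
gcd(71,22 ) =1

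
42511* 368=15644048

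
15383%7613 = 157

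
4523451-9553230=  - 5029779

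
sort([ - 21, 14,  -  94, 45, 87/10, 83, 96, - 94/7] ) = [ -94,  -  21,  -  94/7, 87/10, 14, 45 , 83, 96 ]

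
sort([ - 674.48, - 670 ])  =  [ - 674.48,-670]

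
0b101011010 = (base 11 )295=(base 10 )346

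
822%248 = 78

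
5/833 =5/833=   0.01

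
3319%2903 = 416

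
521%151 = 68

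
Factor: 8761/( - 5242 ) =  - 2^(-1)*2621^(-1)*8761^1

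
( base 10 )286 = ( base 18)FG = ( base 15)141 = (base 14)166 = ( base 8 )436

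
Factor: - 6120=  - 2^3*3^2  *5^1 * 17^1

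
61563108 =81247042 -19683934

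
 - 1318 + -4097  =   - 5415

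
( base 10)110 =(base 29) 3N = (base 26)46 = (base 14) 7C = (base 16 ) 6e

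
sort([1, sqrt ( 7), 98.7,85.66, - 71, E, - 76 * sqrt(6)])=[ - 76*sqrt (6 ),-71,1,  sqrt(7),E,85.66, 98.7]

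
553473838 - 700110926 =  -146637088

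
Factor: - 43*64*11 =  - 2^6  *11^1  *  43^1 = - 30272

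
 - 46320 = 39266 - 85586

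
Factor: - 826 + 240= - 2^1*293^1=-  586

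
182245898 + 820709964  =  1002955862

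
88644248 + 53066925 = 141711173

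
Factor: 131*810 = 106110 = 2^1*3^4 *5^1*131^1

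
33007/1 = 33007 = 33007.00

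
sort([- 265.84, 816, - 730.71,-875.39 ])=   [ - 875.39,-730.71, - 265.84,816] 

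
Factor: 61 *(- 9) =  - 549 = - 3^2* 61^1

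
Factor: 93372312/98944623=2^3 * 3^( - 1)*11^3 * 61^(-1) * 79^1*4871^( - 1 ) = 841192/891393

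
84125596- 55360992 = 28764604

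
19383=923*21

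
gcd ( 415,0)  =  415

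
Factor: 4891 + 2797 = 7688 = 2^3*31^2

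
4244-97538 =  - 93294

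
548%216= 116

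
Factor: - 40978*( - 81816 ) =3352656048= 2^4*3^1*7^2*487^1*2927^1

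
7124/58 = 3562/29=122.83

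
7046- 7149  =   - 103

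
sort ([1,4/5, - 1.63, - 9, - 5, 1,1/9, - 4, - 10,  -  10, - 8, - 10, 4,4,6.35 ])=[ - 10, - 10,- 10, - 9,  -  8, - 5, - 4, - 1.63,1/9,4/5, 1,1 , 4, 4, 6.35 ]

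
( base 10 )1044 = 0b10000010100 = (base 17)3a7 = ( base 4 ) 100110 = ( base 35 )tt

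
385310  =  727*530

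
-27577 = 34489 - 62066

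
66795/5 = 13359 = 13359.00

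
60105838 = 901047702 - 840941864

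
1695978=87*19494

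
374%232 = 142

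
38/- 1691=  - 2/89 = - 0.02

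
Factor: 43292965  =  5^1*17^1*509329^1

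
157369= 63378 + 93991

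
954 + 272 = 1226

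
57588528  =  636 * 90548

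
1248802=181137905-179889103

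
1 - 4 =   -  3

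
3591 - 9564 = - 5973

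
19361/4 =19361/4 = 4840.25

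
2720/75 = 544/15 = 36.27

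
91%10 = 1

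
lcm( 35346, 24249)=2085414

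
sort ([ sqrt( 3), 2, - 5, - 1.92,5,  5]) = [ - 5,-1.92, sqrt(3 ),2, 5,5]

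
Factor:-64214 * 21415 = - 1375142810 = - 2^1*5^1*97^1*331^1*4283^1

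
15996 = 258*62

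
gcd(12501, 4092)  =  3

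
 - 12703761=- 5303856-7399905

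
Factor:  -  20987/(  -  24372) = 2^( - 2) * 3^( -2)* 31^1 =31/36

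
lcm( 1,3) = 3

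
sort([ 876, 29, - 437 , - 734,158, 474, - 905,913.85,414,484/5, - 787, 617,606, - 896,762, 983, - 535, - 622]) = [ - 905, - 896, - 787, - 734, - 622, - 535,-437, 29,484/5,158,414,474 , 606 , 617, 762,  876, 913.85, 983 ]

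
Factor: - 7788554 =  - 2^1*83^1 * 46919^1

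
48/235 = 48/235  =  0.20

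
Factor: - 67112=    - 2^3* 8389^1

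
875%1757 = 875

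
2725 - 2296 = 429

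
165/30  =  11/2 = 5.50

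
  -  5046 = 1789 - 6835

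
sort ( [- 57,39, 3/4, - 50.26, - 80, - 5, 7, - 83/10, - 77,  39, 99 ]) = [ - 80, - 77,  -  57, - 50.26, - 83/10,-5, 3/4,  7,39, 39,  99]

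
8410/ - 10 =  - 841 + 0/1= -  841.00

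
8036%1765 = 976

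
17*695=11815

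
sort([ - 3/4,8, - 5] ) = [ - 5,- 3/4,8]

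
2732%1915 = 817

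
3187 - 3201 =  - 14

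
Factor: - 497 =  - 7^1*71^1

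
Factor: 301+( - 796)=-3^2*5^1*11^1=-495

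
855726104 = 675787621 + 179938483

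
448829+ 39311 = 488140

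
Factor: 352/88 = 2^2 = 4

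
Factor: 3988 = 2^2* 997^1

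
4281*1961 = 8395041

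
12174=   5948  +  6226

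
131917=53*2489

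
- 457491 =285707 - 743198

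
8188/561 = 8188/561 =14.60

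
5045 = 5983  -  938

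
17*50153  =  852601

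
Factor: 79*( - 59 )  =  -4661 =- 59^1*79^1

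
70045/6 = 70045/6 = 11674.17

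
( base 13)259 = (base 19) 12D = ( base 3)120021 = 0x19C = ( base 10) 412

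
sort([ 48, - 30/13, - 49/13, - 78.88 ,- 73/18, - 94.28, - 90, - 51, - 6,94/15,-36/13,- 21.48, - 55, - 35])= [-94.28, - 90, - 78.88 , - 55, - 51,  -  35, - 21.48,  -  6 ,- 73/18, - 49/13, - 36/13,- 30/13,94/15,  48]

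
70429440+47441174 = 117870614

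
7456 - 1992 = 5464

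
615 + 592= 1207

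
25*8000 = 200000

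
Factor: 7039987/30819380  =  2^( - 2 )*5^(-1)*41^1*171707^1*1540969^( - 1 ) 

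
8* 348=2784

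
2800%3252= 2800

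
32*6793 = 217376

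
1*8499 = 8499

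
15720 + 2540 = 18260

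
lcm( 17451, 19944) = 139608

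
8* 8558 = 68464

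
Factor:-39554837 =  - 7^1* 5650691^1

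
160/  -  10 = - 16+0/1 = -16.00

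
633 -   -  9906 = 10539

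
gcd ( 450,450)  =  450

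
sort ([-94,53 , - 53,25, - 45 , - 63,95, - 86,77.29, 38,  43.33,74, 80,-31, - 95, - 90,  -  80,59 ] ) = [-95, - 94, - 90, - 86,-80, - 63,-53,  -  45, - 31, 25,38,43.33,53,59,74,77.29,  80,95]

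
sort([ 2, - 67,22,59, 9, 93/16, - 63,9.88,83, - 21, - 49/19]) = [ -67, - 63, - 21, - 49/19,2, 93/16,9,9.88,22,59,83 ]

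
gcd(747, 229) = 1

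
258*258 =66564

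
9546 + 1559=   11105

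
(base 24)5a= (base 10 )130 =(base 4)2002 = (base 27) 4M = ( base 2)10000010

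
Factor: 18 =2^1*3^2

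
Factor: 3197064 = 2^3*3^1 * 13^1*10247^1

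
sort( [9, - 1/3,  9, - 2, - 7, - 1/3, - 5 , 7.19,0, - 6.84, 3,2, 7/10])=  [ - 7, - 6.84, - 5,  -  2,  -  1/3, - 1/3, 0,7/10, 2, 3,7.19,9,9]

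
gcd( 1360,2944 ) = 16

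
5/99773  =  5/99773  =  0.00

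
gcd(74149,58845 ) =1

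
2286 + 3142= 5428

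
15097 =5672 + 9425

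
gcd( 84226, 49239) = 1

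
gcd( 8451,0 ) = 8451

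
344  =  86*4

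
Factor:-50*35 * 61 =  - 2^1*5^3* 7^1 * 61^1  =  - 106750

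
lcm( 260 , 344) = 22360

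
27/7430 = 27/7430 = 0.00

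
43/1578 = 43/1578 = 0.03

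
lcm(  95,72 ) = 6840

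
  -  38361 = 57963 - 96324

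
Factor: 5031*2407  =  12109617 = 3^2 * 13^1*29^1*43^1*83^1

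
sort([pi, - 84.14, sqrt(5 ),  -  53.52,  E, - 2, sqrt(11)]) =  [ - 84.14,-53.52, - 2,sqrt( 5), E,pi, sqrt( 11 ) ] 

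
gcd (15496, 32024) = 8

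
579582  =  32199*18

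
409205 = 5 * 81841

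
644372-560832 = 83540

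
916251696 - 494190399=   422061297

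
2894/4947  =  2894/4947 = 0.59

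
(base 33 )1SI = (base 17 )708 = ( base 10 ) 2031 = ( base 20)51b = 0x7EF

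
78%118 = 78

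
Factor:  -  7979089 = -29^1*503^1 * 547^1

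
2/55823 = 2/55823 = 0.00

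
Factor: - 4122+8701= 19^1*241^1  =  4579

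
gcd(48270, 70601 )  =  1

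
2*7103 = 14206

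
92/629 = 92/629 = 0.15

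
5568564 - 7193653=- 1625089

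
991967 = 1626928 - 634961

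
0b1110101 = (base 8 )165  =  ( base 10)117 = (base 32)3l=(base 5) 432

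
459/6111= 51/679 = 0.08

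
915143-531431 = 383712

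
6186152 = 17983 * 344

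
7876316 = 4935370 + 2940946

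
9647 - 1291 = 8356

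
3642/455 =8  +  2/455 = 8.00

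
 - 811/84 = -811/84 = -9.65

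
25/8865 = 5/1773 = 0.00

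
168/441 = 8/21 = 0.38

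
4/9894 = 2/4947 = 0.00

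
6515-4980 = 1535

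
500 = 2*250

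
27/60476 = 27/60476 = 0.00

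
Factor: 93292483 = 8647^1*10789^1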